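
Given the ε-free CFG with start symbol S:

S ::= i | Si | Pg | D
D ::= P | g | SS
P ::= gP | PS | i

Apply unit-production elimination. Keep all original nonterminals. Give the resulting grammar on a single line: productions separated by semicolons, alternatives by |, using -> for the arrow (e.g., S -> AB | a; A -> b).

Unit productions: D->P, S->D.
Unit pairs (A ⇒* B via units): (D,P), (S,D), (S,P).
S: inherits non-unit rules of {D, P, S} → PS | Pg | SS | Si | g | gP | i.
D: inherits non-unit rules of {D, P} → PS | SS | g | gP | i.
P: inherits non-unit rules of {P} → PS | gP | i.

S -> g | i | PS | Pg | SS | Si | gP; D -> g | i | PS | SS | gP; P -> i | PS | gP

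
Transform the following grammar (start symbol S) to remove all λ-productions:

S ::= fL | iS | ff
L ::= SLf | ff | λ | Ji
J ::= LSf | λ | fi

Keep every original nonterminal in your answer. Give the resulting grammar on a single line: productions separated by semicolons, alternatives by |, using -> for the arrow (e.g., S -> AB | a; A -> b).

S -> f | fL | ff | iS; J -> Sf | fi | LSf; L -> i | Ji | Sf | ff | SLf

Nullable set: {J, L}.
S -> fL: L nullable, giving f | fL.
Drop J -> λ.
J -> LSf: L nullable, giving LSf | Sf.
Drop L -> λ.
L -> Ji: J nullable, giving Ji | i.
L -> SLf: L nullable, giving SLf | Sf.
Unchanged (no nullable symbols): S -> ff; S -> iS; J -> fi; L -> ff.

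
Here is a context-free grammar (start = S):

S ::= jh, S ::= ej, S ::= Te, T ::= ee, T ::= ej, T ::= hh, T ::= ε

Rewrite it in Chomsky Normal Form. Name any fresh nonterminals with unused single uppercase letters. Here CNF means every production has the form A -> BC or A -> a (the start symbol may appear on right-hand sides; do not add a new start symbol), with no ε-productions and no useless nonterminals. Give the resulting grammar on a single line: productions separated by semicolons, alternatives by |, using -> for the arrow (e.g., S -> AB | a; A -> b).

Nullable: {T}; after ε-elimination: S -> e | Te | ej | jh; T -> ee | ej | hh.
No unit productions to eliminate.
TERM: introduce A -> e, C -> h, B -> j and substitute in every rule of length ≥2.

S -> e | AB | BC | TA; A -> e; B -> j; C -> h; T -> AA | AB | CC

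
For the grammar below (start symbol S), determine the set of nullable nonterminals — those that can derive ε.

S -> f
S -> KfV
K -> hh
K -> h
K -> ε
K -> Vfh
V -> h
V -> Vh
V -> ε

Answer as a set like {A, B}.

{K, V}

Directly nullable (have an ε-rule): {K, V}.
Not nullable: S — each has a terminal in every rule's right-hand side or depends on a non-nullable symbol.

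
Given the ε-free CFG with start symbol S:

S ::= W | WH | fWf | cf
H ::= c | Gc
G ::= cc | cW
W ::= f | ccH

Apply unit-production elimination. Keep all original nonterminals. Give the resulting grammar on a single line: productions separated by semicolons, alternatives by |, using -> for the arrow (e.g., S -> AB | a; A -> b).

S -> f | WH | cf | ccH | fWf; G -> cW | cc; H -> c | Gc; W -> f | ccH

Unit productions: S->W.
Unit pairs (A ⇒* B via units): (S,W).
S: inherits non-unit rules of {S, W} → WH | ccH | cf | f | fWf.
G: inherits non-unit rules of {G} → cW | cc.
H: inherits non-unit rules of {H} → Gc | c.
W: inherits non-unit rules of {W} → ccH | f.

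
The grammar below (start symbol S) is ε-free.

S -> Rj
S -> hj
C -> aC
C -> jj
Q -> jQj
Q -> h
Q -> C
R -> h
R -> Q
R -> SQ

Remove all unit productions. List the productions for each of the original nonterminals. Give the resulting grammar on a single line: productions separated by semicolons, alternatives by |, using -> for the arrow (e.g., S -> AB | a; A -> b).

Unit productions: Q->C, R->Q.
Unit pairs (A ⇒* B via units): (Q,C), (R,C), (R,Q).
S: inherits non-unit rules of {S} → Rj | hj.
C: inherits non-unit rules of {C} → aC | jj.
Q: inherits non-unit rules of {C, Q} → aC | h | jQj | jj.
R: inherits non-unit rules of {C, Q, R} → SQ | aC | h | jQj | jj.

S -> Rj | hj; C -> aC | jj; Q -> h | aC | jj | jQj; R -> h | SQ | aC | jj | jQj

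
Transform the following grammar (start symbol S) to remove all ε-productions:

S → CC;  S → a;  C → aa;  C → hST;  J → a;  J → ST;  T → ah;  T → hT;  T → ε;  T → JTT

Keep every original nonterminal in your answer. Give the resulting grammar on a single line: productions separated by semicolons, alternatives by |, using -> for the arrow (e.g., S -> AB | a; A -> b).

S -> a | CC; C -> aa | hS | hST; J -> S | a | ST; T -> J | h | JT | ah | hT | JTT

Nullable set: {T}.
C -> hST: T nullable, giving hS | hST.
J -> ST: T nullable, giving S | ST.
Drop T -> ε.
T -> JTT: T, T nullable, giving J | JT | JTT.
T -> hT: T nullable, giving h | hT.
Unchanged (no nullable symbols): S -> CC; S -> a; C -> aa; J -> a; T -> ah.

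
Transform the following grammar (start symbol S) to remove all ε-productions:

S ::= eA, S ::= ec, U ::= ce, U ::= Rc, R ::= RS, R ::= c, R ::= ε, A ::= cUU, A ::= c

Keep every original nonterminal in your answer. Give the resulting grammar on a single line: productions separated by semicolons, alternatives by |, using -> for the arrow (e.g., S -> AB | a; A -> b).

S -> eA | ec; A -> c | cUU; R -> S | c | RS; U -> c | Rc | ce

Nullable set: {R}.
Drop R -> ε.
R -> RS: R nullable, giving RS | S.
U -> Rc: R nullable, giving Rc | c.
Unchanged (no nullable symbols): S -> eA; S -> ec; A -> c; A -> cUU; R -> c; U -> ce.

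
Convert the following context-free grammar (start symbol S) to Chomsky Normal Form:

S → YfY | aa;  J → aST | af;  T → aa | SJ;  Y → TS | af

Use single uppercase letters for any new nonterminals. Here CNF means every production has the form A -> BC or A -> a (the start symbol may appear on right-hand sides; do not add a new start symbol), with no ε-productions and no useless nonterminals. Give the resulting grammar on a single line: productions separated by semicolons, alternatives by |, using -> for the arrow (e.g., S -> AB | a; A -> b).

No ε-productions.
No unit productions to eliminate.
TERM: introduce A -> a, B -> f and substitute in every rule of length ≥2.
BIN: J -> AST becomes J -> AC, C -> ST; S -> YBY becomes S -> YD, D -> BY.

S -> AA | YD; A -> a; B -> f; C -> ST; D -> BY; J -> AB | AC; T -> AA | SJ; Y -> AB | TS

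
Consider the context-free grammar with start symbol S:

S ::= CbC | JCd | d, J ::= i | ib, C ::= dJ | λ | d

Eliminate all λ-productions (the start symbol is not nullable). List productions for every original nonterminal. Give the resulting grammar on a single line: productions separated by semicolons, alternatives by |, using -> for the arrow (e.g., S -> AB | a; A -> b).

Nullable set: {C}.
S -> CbC: C, C nullable, giving Cb | CbC | b | bC.
S -> JCd: C nullable, giving JCd | Jd.
Drop C -> λ.
Unchanged (no nullable symbols): S -> d; C -> d; C -> dJ; J -> i; J -> ib.

S -> b | d | Cb | Jd | bC | CbC | JCd; C -> d | dJ; J -> i | ib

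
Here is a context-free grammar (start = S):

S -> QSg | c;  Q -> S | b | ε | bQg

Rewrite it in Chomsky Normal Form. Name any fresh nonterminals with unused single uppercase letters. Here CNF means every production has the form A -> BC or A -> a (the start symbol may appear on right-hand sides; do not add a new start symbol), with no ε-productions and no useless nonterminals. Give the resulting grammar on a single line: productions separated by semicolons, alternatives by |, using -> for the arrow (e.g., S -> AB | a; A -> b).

Nullable: {Q}; after ε-elimination: S -> c | Sg | QSg; Q -> S | b | bg | bQg.
After unit-elimination: S -> c | Sg | QSg; Q -> b | c | Sg | bg | QSg | bQg.
TERM: introduce B -> b, A -> g and substitute in every rule of length ≥2.
BIN: Q -> BQA becomes Q -> BC, C -> QA; Q -> QSA becomes Q -> QD, D -> SA; S -> QSA becomes S -> QE, E -> SA.

S -> c | QE | SA; A -> g; B -> b; C -> QA; D -> SA; E -> SA; Q -> b | c | BA | BC | QD | SA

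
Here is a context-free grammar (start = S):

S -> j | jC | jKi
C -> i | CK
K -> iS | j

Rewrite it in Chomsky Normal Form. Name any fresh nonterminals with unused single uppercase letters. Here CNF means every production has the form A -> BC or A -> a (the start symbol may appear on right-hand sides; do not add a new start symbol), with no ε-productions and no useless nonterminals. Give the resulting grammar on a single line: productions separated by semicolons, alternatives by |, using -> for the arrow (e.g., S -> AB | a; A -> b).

S -> j | BC | BD; A -> i; B -> j; C -> i | CK; D -> KA; K -> j | AS

No ε-productions.
No unit productions to eliminate.
TERM: introduce A -> i, B -> j and substitute in every rule of length ≥2.
BIN: S -> BKA becomes S -> BD, D -> KA.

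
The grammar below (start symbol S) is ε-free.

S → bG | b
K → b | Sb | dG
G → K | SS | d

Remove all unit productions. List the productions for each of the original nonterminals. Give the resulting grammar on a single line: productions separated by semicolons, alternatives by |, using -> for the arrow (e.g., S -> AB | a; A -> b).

Unit productions: G->K.
Unit pairs (A ⇒* B via units): (G,K).
S: inherits non-unit rules of {S} → b | bG.
G: inherits non-unit rules of {G, K} → SS | Sb | b | d | dG.
K: inherits non-unit rules of {K} → Sb | b | dG.

S -> b | bG; G -> b | d | SS | Sb | dG; K -> b | Sb | dG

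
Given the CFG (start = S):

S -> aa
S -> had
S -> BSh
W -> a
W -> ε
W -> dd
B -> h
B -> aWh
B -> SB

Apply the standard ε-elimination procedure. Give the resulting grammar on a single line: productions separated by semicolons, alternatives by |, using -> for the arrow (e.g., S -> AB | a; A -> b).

S -> aa | BSh | had; B -> h | SB | ah | aWh; W -> a | dd

Nullable set: {W}.
B -> aWh: W nullable, giving aWh | ah.
Drop W -> ε.
Unchanged (no nullable symbols): S -> BSh; S -> aa; S -> had; B -> SB; B -> h; W -> a; W -> dd.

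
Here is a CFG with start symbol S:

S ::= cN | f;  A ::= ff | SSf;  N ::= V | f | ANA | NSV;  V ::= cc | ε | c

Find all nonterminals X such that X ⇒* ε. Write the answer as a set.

{N, V}

Directly nullable (have an ε-rule): {V}.
N is nullable via N -> V (every symbol on the right is already known nullable).
Not nullable: A, S — each has a terminal in every rule's right-hand side or depends on a non-nullable symbol.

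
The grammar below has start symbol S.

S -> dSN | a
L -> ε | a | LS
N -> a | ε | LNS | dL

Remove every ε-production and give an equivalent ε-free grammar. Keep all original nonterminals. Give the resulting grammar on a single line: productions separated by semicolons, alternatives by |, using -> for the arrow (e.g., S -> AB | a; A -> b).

Nullable set: {L, N}.
S -> dSN: N nullable, giving dS | dSN.
Drop L -> ε.
L -> LS: L nullable, giving LS | S.
Drop N -> ε.
N -> LNS: L, N nullable, giving LNS | LS | NS | S.
N -> dL: L nullable, giving d | dL.
Unchanged (no nullable symbols): S -> a; L -> a; N -> a.

S -> a | dS | dSN; L -> S | a | LS; N -> S | a | d | LS | NS | dL | LNS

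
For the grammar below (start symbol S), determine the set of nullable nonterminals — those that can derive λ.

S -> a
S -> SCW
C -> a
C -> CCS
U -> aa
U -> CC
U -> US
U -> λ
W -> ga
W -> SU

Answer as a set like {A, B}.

{U}

Directly nullable (have an ε-rule): {U}.
Not nullable: C, S, W — each has a terminal in every rule's right-hand side or depends on a non-nullable symbol.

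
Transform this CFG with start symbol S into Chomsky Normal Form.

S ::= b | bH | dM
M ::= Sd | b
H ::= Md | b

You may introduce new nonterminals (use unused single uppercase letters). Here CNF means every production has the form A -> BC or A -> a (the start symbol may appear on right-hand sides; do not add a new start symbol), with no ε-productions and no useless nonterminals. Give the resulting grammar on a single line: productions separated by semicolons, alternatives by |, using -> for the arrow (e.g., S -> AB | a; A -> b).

S -> b | AM | BH; A -> d; B -> b; H -> b | MA; M -> b | SA

No ε-productions.
No unit productions to eliminate.
TERM: introduce B -> b, A -> d and substitute in every rule of length ≥2.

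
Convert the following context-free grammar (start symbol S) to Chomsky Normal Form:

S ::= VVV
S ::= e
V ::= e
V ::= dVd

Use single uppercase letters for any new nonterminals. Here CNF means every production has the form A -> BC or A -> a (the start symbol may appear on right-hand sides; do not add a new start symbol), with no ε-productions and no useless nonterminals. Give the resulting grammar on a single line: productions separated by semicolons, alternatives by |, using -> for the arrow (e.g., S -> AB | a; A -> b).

No ε-productions.
No unit productions to eliminate.
TERM: introduce A -> d and substitute in every rule of length ≥2.
BIN: S -> VVV becomes S -> VB, B -> VV; V -> AVA becomes V -> AC, C -> VA.

S -> e | VB; A -> d; B -> VV; C -> VA; V -> e | AC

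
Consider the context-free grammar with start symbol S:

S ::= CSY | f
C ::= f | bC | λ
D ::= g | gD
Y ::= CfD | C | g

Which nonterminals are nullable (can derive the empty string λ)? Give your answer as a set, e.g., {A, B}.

Directly nullable (have an ε-rule): {C}.
Y is nullable via Y -> C (every symbol on the right is already known nullable).
Not nullable: D, S — each has a terminal in every rule's right-hand side or depends on a non-nullable symbol.

{C, Y}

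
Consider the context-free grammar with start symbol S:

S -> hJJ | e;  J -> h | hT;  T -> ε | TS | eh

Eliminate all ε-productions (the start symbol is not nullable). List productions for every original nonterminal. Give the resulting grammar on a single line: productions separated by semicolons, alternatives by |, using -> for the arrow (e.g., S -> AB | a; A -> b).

S -> e | hJJ; J -> h | hT; T -> S | TS | eh

Nullable set: {T}.
J -> hT: T nullable, giving h | hT.
Drop T -> ε.
T -> TS: T nullable, giving S | TS.
Unchanged (no nullable symbols): S -> e; S -> hJJ; J -> h; T -> eh.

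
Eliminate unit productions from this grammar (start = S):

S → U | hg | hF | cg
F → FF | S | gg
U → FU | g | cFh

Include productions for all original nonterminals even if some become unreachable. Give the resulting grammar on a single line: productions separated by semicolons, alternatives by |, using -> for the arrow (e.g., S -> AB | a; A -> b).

Unit productions: F->S, S->U.
Unit pairs (A ⇒* B via units): (F,S), (F,U), (S,U).
S: inherits non-unit rules of {S, U} → FU | cFh | cg | g | hF | hg.
F: inherits non-unit rules of {F, S, U} → FF | FU | cFh | cg | g | gg | hF | hg.
U: inherits non-unit rules of {U} → FU | cFh | g.

S -> g | FU | cg | hF | hg | cFh; F -> g | FF | FU | cg | gg | hF | hg | cFh; U -> g | FU | cFh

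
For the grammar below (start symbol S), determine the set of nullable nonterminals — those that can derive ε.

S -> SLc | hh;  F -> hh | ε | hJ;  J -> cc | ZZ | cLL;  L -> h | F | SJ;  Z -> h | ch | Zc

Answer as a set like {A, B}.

{F, L}

Directly nullable (have an ε-rule): {F}.
L is nullable via L -> F (every symbol on the right is already known nullable).
Not nullable: J, S, Z — each has a terminal in every rule's right-hand side or depends on a non-nullable symbol.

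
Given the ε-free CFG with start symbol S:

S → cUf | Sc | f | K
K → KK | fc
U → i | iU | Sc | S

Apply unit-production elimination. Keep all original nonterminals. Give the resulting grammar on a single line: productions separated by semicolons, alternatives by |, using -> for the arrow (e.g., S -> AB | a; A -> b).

Unit productions: S->K, U->S.
Unit pairs (A ⇒* B via units): (S,K), (U,K), (U,S).
S: inherits non-unit rules of {K, S} → KK | Sc | cUf | f | fc.
K: inherits non-unit rules of {K} → KK | fc.
U: inherits non-unit rules of {K, S, U} → KK | Sc | cUf | f | fc | i | iU.

S -> f | KK | Sc | fc | cUf; K -> KK | fc; U -> f | i | KK | Sc | fc | iU | cUf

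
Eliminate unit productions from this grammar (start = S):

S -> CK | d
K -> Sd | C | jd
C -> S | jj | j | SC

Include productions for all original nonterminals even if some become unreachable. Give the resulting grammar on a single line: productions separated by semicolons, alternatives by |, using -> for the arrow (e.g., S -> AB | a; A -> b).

S -> d | CK; C -> d | j | CK | SC | jj; K -> d | j | CK | SC | Sd | jd | jj

Unit productions: C->S, K->C.
Unit pairs (A ⇒* B via units): (C,S), (K,C), (K,S).
S: inherits non-unit rules of {S} → CK | d.
C: inherits non-unit rules of {C, S} → CK | SC | d | j | jj.
K: inherits non-unit rules of {C, K, S} → CK | SC | Sd | d | j | jd | jj.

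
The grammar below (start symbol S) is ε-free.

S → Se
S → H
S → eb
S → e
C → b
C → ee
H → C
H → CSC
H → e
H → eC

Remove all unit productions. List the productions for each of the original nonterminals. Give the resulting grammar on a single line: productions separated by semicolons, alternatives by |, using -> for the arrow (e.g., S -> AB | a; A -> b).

S -> b | e | Se | eC | eb | ee | CSC; C -> b | ee; H -> b | e | eC | ee | CSC

Unit productions: H->C, S->H.
Unit pairs (A ⇒* B via units): (H,C), (S,C), (S,H).
S: inherits non-unit rules of {C, H, S} → CSC | Se | b | e | eC | eb | ee.
C: inherits non-unit rules of {C} → b | ee.
H: inherits non-unit rules of {C, H} → CSC | b | e | eC | ee.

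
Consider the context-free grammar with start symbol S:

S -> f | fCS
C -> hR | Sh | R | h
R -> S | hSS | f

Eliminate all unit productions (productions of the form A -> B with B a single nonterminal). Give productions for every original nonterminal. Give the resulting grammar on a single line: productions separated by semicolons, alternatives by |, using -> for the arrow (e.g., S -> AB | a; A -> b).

Unit productions: C->R, R->S.
Unit pairs (A ⇒* B via units): (C,R), (C,S), (R,S).
S: inherits non-unit rules of {S} → f | fCS.
C: inherits non-unit rules of {C, R, S} → Sh | f | fCS | h | hR | hSS.
R: inherits non-unit rules of {R, S} → f | fCS | hSS.

S -> f | fCS; C -> f | h | Sh | hR | fCS | hSS; R -> f | fCS | hSS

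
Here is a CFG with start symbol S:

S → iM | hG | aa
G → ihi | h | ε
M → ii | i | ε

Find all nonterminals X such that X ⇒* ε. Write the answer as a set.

{G, M}

Directly nullable (have an ε-rule): {G, M}.
Not nullable: S — each has a terminal in every rule's right-hand side or depends on a non-nullable symbol.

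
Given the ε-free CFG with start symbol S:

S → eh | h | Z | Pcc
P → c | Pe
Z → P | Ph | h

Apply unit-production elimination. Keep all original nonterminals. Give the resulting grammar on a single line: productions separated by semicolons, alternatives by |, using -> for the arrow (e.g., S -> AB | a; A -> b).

Unit productions: S->Z, Z->P.
Unit pairs (A ⇒* B via units): (S,P), (S,Z), (Z,P).
S: inherits non-unit rules of {P, S, Z} → Pcc | Pe | Ph | c | eh | h.
P: inherits non-unit rules of {P} → Pe | c.
Z: inherits non-unit rules of {P, Z} → Pe | Ph | c | h.

S -> c | h | Pe | Ph | eh | Pcc; P -> c | Pe; Z -> c | h | Pe | Ph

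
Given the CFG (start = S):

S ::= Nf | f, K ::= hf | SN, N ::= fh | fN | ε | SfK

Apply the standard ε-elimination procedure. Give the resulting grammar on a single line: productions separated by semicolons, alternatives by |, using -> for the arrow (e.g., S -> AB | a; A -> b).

S -> f | Nf; K -> S | SN | hf; N -> f | fN | fh | SfK

Nullable set: {N}.
S -> Nf: N nullable, giving Nf | f.
K -> SN: N nullable, giving S | SN.
Drop N -> ε.
N -> fN: N nullable, giving f | fN.
Unchanged (no nullable symbols): S -> f; K -> hf; N -> SfK; N -> fh.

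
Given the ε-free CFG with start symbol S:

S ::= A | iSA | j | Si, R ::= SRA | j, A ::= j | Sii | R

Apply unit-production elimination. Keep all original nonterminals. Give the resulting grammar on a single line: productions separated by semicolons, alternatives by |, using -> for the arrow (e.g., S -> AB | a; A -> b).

Unit productions: A->R, S->A.
Unit pairs (A ⇒* B via units): (A,R), (S,A), (S,R).
S: inherits non-unit rules of {A, R, S} → SRA | Si | Sii | iSA | j.
A: inherits non-unit rules of {A, R} → SRA | Sii | j.
R: inherits non-unit rules of {R} → SRA | j.

S -> j | Si | SRA | Sii | iSA; A -> j | SRA | Sii; R -> j | SRA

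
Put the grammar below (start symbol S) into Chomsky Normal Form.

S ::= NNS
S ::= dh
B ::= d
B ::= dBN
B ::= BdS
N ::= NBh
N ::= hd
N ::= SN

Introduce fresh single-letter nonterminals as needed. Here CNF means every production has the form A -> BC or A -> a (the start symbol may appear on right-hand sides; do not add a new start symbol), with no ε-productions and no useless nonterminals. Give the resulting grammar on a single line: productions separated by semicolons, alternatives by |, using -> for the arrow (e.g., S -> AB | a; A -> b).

S -> AC | NG; A -> d; B -> d | AD | BE; C -> h; D -> BN; E -> AS; F -> BC; G -> NS; N -> CA | NF | SN

No ε-productions.
No unit productions to eliminate.
TERM: introduce A -> d, C -> h and substitute in every rule of length ≥2.
BIN: B -> ABN becomes B -> AD, D -> BN; B -> BAS becomes B -> BE, E -> AS; N -> NBC becomes N -> NF, F -> BC; S -> NNS becomes S -> NG, G -> NS.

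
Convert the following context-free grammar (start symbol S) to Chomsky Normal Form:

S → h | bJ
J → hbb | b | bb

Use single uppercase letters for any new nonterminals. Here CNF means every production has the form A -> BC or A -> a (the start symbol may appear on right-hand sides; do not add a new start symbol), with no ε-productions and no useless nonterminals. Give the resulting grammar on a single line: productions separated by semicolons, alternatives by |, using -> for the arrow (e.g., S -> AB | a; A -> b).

S -> h | AJ; A -> b; B -> h; C -> AA; J -> b | AA | BC

No ε-productions.
No unit productions to eliminate.
TERM: introduce A -> b, B -> h and substitute in every rule of length ≥2.
BIN: J -> BAA becomes J -> BC, C -> AA.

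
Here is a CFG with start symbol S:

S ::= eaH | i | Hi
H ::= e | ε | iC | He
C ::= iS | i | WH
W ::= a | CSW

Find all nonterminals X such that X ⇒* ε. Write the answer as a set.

Directly nullable (have an ε-rule): {H}.
Not nullable: C, S, W — each has a terminal in every rule's right-hand side or depends on a non-nullable symbol.

{H}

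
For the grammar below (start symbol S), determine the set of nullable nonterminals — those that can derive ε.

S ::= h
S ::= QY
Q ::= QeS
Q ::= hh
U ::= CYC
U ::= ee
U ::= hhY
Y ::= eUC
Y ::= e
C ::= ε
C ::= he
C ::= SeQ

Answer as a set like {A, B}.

{C}

Directly nullable (have an ε-rule): {C}.
Not nullable: Q, S, U, Y — each has a terminal in every rule's right-hand side or depends on a non-nullable symbol.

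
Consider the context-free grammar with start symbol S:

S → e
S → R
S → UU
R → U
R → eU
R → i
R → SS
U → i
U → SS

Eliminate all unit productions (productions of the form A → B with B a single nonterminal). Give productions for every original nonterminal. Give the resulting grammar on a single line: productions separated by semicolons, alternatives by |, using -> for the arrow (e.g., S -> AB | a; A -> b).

S -> e | i | SS | UU | eU; R -> i | SS | eU; U -> i | SS

Unit productions: R->U, S->R.
Unit pairs (A ⇒* B via units): (R,U), (S,R), (S,U).
S: inherits non-unit rules of {R, S, U} → SS | UU | e | eU | i.
R: inherits non-unit rules of {R, U} → SS | eU | i.
U: inherits non-unit rules of {U} → SS | i.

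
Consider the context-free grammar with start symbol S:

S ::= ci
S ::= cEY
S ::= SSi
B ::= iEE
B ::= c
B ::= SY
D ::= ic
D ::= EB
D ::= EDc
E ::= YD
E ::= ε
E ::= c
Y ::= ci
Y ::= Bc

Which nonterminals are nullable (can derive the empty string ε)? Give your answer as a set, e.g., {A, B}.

Directly nullable (have an ε-rule): {E}.
Not nullable: B, D, S, Y — each has a terminal in every rule's right-hand side or depends on a non-nullable symbol.

{E}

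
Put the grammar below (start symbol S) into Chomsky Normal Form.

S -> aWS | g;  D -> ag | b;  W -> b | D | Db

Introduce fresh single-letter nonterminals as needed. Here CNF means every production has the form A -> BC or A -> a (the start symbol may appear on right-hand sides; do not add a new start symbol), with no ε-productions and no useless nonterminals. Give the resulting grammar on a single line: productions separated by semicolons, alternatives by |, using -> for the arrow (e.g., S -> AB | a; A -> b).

S -> g | AE; A -> a; B -> g; C -> b; D -> b | AB; E -> WS; W -> b | AB | DC

No ε-productions.
After unit-elimination: S -> g | aWS; D -> b | ag; W -> b | Db | ag.
TERM: introduce A -> a, C -> b, B -> g and substitute in every rule of length ≥2.
BIN: S -> AWS becomes S -> AE, E -> WS.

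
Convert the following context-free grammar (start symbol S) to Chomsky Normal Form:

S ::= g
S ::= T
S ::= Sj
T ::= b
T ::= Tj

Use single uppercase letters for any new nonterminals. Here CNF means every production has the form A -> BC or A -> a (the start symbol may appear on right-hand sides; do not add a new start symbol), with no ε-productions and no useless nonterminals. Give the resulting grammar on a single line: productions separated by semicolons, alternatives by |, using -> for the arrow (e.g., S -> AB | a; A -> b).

No ε-productions.
After unit-elimination: S -> b | g | Sj | Tj; T -> b | Tj.
TERM: introduce A -> j and substitute in every rule of length ≥2.

S -> b | g | SA | TA; A -> j; T -> b | TA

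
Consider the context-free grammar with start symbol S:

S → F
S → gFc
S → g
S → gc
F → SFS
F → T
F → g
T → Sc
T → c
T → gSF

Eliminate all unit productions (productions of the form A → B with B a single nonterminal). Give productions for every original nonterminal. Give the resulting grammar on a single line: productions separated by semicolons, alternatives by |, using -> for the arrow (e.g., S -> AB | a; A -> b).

Unit productions: F->T, S->F.
Unit pairs (A ⇒* B via units): (F,T), (S,F), (S,T).
S: inherits non-unit rules of {F, S, T} → SFS | Sc | c | g | gFc | gSF | gc.
F: inherits non-unit rules of {F, T} → SFS | Sc | c | g | gSF.
T: inherits non-unit rules of {T} → Sc | c | gSF.

S -> c | g | Sc | gc | SFS | gFc | gSF; F -> c | g | Sc | SFS | gSF; T -> c | Sc | gSF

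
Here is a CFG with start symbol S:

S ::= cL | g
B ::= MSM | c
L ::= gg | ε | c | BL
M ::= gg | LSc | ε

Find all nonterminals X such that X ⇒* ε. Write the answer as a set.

{L, M}

Directly nullable (have an ε-rule): {L, M}.
Not nullable: B, S — each has a terminal in every rule's right-hand side or depends on a non-nullable symbol.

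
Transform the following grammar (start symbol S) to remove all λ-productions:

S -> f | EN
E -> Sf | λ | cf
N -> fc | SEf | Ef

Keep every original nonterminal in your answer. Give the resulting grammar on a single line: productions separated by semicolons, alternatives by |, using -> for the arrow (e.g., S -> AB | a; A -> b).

Nullable set: {E}.
S -> EN: E nullable, giving EN | N.
Drop E -> λ.
N -> Ef: E nullable, giving Ef | f.
N -> SEf: E nullable, giving SEf | Sf.
Unchanged (no nullable symbols): S -> f; E -> Sf; E -> cf; N -> fc.

S -> N | f | EN; E -> Sf | cf; N -> f | Ef | Sf | fc | SEf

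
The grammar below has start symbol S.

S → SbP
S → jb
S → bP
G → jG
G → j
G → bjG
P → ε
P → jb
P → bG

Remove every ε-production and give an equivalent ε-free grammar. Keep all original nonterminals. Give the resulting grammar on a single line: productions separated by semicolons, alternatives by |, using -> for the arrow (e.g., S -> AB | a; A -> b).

Nullable set: {P}.
S -> SbP: P nullable, giving Sb | SbP.
S -> bP: P nullable, giving b | bP.
Drop P -> ε.
Unchanged (no nullable symbols): S -> jb; G -> bjG; G -> j; G -> jG; P -> bG; P -> jb.

S -> b | Sb | bP | jb | SbP; G -> j | jG | bjG; P -> bG | jb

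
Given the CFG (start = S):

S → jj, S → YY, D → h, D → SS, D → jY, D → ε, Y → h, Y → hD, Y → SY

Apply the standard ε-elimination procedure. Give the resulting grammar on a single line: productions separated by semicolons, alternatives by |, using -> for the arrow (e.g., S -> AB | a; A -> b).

Nullable set: {D}.
Drop D -> ε.
Y -> hD: D nullable, giving h | hD.
Unchanged (no nullable symbols): S -> YY; S -> jj; D -> SS; D -> h; D -> jY; Y -> SY; Y -> h.

S -> YY | jj; D -> h | SS | jY; Y -> h | SY | hD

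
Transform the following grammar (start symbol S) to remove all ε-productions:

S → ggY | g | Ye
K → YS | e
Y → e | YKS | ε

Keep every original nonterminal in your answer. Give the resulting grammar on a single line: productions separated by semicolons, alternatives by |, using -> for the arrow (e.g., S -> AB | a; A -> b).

Nullable set: {Y}.
S -> Ye: Y nullable, giving Ye | e.
S -> ggY: Y nullable, giving gg | ggY.
K -> YS: Y nullable, giving S | YS.
Drop Y -> ε.
Y -> YKS: Y nullable, giving KS | YKS.
Unchanged (no nullable symbols): S -> g; K -> e; Y -> e.

S -> e | g | Ye | gg | ggY; K -> S | e | YS; Y -> e | KS | YKS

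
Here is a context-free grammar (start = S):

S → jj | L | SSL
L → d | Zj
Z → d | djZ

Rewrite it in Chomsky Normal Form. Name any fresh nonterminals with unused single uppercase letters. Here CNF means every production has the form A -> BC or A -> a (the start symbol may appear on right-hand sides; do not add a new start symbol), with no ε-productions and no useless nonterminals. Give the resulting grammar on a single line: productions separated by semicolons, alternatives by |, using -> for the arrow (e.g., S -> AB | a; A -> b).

No ε-productions.
After unit-elimination: S -> d | Zj | jj | SSL; L -> d | Zj; Z -> d | djZ.
TERM: introduce B -> d, A -> j and substitute in every rule of length ≥2.
BIN: S -> SSL becomes S -> SC, C -> SL; Z -> BAZ becomes Z -> BD, D -> AZ.

S -> d | AA | SC | ZA; A -> j; B -> d; C -> SL; D -> AZ; L -> d | ZA; Z -> d | BD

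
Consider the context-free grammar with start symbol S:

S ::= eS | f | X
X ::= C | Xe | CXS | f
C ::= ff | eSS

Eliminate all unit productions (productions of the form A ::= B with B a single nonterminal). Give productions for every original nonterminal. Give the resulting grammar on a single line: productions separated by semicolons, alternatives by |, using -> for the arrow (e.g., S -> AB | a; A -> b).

Unit productions: S->X, X->C.
Unit pairs (A ⇒* B via units): (S,C), (S,X), (X,C).
S: inherits non-unit rules of {C, S, X} → CXS | Xe | eS | eSS | f | ff.
C: inherits non-unit rules of {C} → eSS | ff.
X: inherits non-unit rules of {C, X} → CXS | Xe | eSS | f | ff.

S -> f | Xe | eS | ff | CXS | eSS; C -> ff | eSS; X -> f | Xe | ff | CXS | eSS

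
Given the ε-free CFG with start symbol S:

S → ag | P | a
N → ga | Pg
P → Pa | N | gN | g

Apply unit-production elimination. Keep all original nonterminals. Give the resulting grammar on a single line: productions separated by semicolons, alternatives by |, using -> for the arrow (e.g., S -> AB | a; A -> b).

Unit productions: P->N, S->P.
Unit pairs (A ⇒* B via units): (P,N), (S,N), (S,P).
S: inherits non-unit rules of {N, P, S} → Pa | Pg | a | ag | g | gN | ga.
N: inherits non-unit rules of {N} → Pg | ga.
P: inherits non-unit rules of {N, P} → Pa | Pg | g | gN | ga.

S -> a | g | Pa | Pg | ag | gN | ga; N -> Pg | ga; P -> g | Pa | Pg | gN | ga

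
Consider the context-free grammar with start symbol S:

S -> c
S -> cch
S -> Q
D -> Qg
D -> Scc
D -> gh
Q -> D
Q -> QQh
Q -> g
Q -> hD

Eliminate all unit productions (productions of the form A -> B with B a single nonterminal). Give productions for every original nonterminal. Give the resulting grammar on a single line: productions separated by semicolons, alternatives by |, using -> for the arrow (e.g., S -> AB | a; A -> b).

S -> c | g | Qg | gh | hD | QQh | Scc | cch; D -> Qg | gh | Scc; Q -> g | Qg | gh | hD | QQh | Scc

Unit productions: Q->D, S->Q.
Unit pairs (A ⇒* B via units): (Q,D), (S,D), (S,Q).
S: inherits non-unit rules of {D, Q, S} → QQh | Qg | Scc | c | cch | g | gh | hD.
D: inherits non-unit rules of {D} → Qg | Scc | gh.
Q: inherits non-unit rules of {D, Q} → QQh | Qg | Scc | g | gh | hD.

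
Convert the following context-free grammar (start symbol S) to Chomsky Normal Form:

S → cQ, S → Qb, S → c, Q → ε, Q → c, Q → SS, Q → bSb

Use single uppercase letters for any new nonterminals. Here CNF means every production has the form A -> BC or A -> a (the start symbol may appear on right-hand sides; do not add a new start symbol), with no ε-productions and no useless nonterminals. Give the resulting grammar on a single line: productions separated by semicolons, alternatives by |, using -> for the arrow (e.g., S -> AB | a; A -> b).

Nullable: {Q}; after ε-elimination: S -> b | c | Qb | cQ; Q -> c | SS | bSb.
No unit productions to eliminate.
TERM: introduce A -> b, B -> c and substitute in every rule of length ≥2.
BIN: Q -> ASA becomes Q -> AC, C -> SA.

S -> b | c | BQ | QA; A -> b; B -> c; C -> SA; Q -> c | AC | SS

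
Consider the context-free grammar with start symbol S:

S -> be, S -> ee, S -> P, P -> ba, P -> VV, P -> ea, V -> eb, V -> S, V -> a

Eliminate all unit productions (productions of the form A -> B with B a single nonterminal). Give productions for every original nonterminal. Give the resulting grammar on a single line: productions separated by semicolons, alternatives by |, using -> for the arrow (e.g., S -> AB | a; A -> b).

Unit productions: S->P, V->S.
Unit pairs (A ⇒* B via units): (S,P), (V,P), (V,S).
S: inherits non-unit rules of {P, S} → VV | ba | be | ea | ee.
P: inherits non-unit rules of {P} → VV | ba | ea.
V: inherits non-unit rules of {P, S, V} → VV | a | ba | be | ea | eb | ee.

S -> VV | ba | be | ea | ee; P -> VV | ba | ea; V -> a | VV | ba | be | ea | eb | ee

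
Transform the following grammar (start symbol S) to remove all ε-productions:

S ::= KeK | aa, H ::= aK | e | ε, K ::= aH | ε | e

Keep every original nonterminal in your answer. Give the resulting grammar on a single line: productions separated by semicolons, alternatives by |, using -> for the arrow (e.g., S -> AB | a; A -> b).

Nullable set: {H, K}.
S -> KeK: K, K nullable, giving Ke | KeK | e | eK.
Drop H -> ε.
H -> aK: K nullable, giving a | aK.
Drop K -> ε.
K -> aH: H nullable, giving a | aH.
Unchanged (no nullable symbols): S -> aa; H -> e; K -> e.

S -> e | Ke | aa | eK | KeK; H -> a | e | aK; K -> a | e | aH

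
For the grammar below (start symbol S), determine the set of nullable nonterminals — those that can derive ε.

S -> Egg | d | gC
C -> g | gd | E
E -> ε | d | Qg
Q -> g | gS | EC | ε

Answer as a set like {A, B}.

{C, E, Q}

Directly nullable (have an ε-rule): {E, Q}.
C is nullable via C -> E (every symbol on the right is already known nullable).
Not nullable: S — each has a terminal in every rule's right-hand side or depends on a non-nullable symbol.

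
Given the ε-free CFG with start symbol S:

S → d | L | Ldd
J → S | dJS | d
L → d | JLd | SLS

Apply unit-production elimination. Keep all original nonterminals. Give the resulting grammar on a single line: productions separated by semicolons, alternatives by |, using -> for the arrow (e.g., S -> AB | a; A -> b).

S -> d | JLd | Ldd | SLS; J -> d | JLd | Ldd | SLS | dJS; L -> d | JLd | SLS

Unit productions: J->S, S->L.
Unit pairs (A ⇒* B via units): (J,L), (J,S), (S,L).
S: inherits non-unit rules of {L, S} → JLd | Ldd | SLS | d.
J: inherits non-unit rules of {J, L, S} → JLd | Ldd | SLS | d | dJS.
L: inherits non-unit rules of {L} → JLd | SLS | d.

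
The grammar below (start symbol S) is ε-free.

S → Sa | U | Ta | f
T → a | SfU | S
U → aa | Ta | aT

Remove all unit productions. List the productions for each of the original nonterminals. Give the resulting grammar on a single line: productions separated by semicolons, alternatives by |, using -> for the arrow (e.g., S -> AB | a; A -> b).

Unit productions: S->U, T->S.
Unit pairs (A ⇒* B via units): (S,U), (T,S), (T,U).
S: inherits non-unit rules of {S, U} → Sa | Ta | aT | aa | f.
T: inherits non-unit rules of {S, T, U} → Sa | SfU | Ta | a | aT | aa | f.
U: inherits non-unit rules of {U} → Ta | aT | aa.

S -> f | Sa | Ta | aT | aa; T -> a | f | Sa | Ta | aT | aa | SfU; U -> Ta | aT | aa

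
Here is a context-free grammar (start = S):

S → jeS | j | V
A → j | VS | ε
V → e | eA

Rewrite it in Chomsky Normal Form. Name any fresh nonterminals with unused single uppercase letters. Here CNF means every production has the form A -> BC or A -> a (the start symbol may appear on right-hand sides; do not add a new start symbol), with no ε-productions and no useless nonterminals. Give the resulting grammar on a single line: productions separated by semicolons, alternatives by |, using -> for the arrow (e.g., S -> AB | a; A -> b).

S -> e | j | BA | CD; A -> j | VS; B -> e; C -> j; D -> BS; V -> e | BA

Nullable: {A}; after ε-elimination: S -> V | j | jeS; A -> j | VS; V -> e | eA.
After unit-elimination: S -> e | j | eA | jeS; A -> j | VS; V -> e | eA.
TERM: introduce B -> e, C -> j and substitute in every rule of length ≥2.
BIN: S -> CBS becomes S -> CD, D -> BS.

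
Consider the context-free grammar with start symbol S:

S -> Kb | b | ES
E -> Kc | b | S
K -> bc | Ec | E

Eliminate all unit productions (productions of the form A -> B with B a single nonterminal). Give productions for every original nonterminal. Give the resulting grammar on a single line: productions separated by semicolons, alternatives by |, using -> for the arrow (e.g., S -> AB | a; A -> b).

Unit productions: E->S, K->E.
Unit pairs (A ⇒* B via units): (E,S), (K,E), (K,S).
S: inherits non-unit rules of {S} → ES | Kb | b.
E: inherits non-unit rules of {E, S} → ES | Kb | Kc | b.
K: inherits non-unit rules of {E, K, S} → ES | Ec | Kb | Kc | b | bc.

S -> b | ES | Kb; E -> b | ES | Kb | Kc; K -> b | ES | Ec | Kb | Kc | bc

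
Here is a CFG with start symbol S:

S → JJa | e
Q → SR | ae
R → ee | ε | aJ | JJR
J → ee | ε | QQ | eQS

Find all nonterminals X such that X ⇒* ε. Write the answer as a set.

{J, R}

Directly nullable (have an ε-rule): {J, R}.
Not nullable: Q, S — each has a terminal in every rule's right-hand side or depends on a non-nullable symbol.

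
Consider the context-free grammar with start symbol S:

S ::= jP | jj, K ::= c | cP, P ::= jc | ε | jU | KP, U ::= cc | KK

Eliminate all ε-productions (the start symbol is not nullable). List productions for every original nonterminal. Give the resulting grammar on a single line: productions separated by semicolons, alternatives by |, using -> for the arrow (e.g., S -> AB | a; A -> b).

Nullable set: {P}.
S -> jP: P nullable, giving j | jP.
K -> cP: P nullable, giving c | cP.
Drop P -> ε.
P -> KP: P nullable, giving K | KP.
Unchanged (no nullable symbols): S -> jj; K -> c; P -> jU; P -> jc; U -> KK; U -> cc.

S -> j | jP | jj; K -> c | cP; P -> K | KP | jU | jc; U -> KK | cc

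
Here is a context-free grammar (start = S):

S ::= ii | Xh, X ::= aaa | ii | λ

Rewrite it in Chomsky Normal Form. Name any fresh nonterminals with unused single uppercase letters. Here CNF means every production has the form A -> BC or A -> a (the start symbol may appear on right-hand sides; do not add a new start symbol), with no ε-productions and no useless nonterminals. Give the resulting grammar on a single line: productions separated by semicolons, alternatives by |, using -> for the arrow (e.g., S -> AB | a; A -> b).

Nullable: {X}; after ε-elimination: S -> h | Xh | ii; X -> ii | aaa.
No unit productions to eliminate.
TERM: introduce C -> a, A -> h, B -> i and substitute in every rule of length ≥2.
BIN: X -> CCC becomes X -> CD, D -> CC.

S -> h | BB | XA; A -> h; B -> i; C -> a; D -> CC; X -> BB | CD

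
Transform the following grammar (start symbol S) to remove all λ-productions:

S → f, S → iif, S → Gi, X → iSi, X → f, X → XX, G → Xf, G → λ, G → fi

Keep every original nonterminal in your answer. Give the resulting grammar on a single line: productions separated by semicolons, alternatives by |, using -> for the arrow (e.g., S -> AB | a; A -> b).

Nullable set: {G}.
S -> Gi: G nullable, giving Gi | i.
Drop G -> λ.
Unchanged (no nullable symbols): S -> f; S -> iif; G -> Xf; G -> fi; X -> XX; X -> f; X -> iSi.

S -> f | i | Gi | iif; G -> Xf | fi; X -> f | XX | iSi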